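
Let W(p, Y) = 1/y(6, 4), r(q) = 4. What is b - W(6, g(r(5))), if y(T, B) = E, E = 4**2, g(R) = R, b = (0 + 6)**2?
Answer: 575/16 ≈ 35.938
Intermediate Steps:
b = 36 (b = 6**2 = 36)
E = 16
y(T, B) = 16
W(p, Y) = 1/16
b - W(6, g(r(5))) = 36 - 1*1/16 = 36 - 1/16 = 575/16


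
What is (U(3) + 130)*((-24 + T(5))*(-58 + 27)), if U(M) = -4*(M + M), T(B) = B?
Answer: 62434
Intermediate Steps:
U(M) = -8*M
(U(3) + 130)*((-24 + T(5))*(-58 + 27)) = (-8*3 + 130)*((-24 + 5)*(-58 + 27)) = (-24 + 130)*(-19*(-31)) = 106*589 = 62434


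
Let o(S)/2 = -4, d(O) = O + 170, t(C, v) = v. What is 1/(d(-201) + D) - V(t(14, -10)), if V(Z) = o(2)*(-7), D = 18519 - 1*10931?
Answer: -423191/7557 ≈ -56.000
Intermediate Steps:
d(O) = 170 + O
o(S) = -8 (o(S) = 2*(-4) = -8)
D = 7588 (D = 18519 - 10931 = 7588)
V(Z) = 56 (V(Z) = -8*(-7) = 56)
1/(d(-201) + D) - V(t(14, -10)) = 1/((170 - 201) + 7588) - 1*56 = 1/(-31 + 7588) - 56 = 1/7557 - 56 = -423191/7557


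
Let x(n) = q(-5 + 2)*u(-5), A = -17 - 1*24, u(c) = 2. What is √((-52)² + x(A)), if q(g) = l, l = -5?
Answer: √2694 ≈ 51.904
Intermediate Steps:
q(g) = -5
A = -41 (A = -17 - 24 = -41)
x(n) = -10 (x(n) = -5*2 = -10)
√((-52)² + x(A)) = √((-52)² - 10) = √(2704 - 10) = √2694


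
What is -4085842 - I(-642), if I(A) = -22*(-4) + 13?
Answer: -4085943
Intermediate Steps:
I(A) = 101 (I(A) = 88 + 13 = 101)
-4085842 - I(-642) = -4085842 - 1*101 = -4085842 - 101 = -4085943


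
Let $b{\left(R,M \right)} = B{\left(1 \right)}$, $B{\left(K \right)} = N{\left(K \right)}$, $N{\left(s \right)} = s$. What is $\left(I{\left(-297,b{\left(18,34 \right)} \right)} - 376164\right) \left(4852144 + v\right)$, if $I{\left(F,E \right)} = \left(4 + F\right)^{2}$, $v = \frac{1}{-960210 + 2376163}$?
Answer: $- \frac{1994582455911338395}{1415953} \approx -1.4087 \cdot 10^{12}$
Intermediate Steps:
$v = \frac{1}{1415953} \approx 7.0624 \cdot 10^{-7}$
$B{\left(K \right)} = K$
$b{\left(R,M \right)} = 1$
$\left(I{\left(-297,b{\left(18,34 \right)} \right)} - 376164\right) \left(4852144 + v\right) = \left(\left(4 - 297\right)^{2} - 376164\right) \left(4852144 + \frac{1}{1415953}\right) = \left(\left(-293\right)^{2} - 376164\right) \frac{6870407853233}{1415953} = \left(85849 - 376164\right) \frac{6870407853233}{1415953} = \left(-290315\right) \frac{6870407853233}{1415953} = - \frac{1994582455911338395}{1415953}$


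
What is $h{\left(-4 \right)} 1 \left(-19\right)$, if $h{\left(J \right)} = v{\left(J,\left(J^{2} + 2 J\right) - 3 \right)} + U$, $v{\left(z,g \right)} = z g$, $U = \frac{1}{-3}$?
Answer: $\frac{1159}{3} \approx 386.33$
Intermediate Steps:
$U = - \frac{1}{3} \approx -0.33333$
$v{\left(z,g \right)} = g z$
$h{\left(J \right)} = - \frac{1}{3} + J \left(-3 + J^{2} + 2 J\right)$ ($h{\left(J \right)} = \left(\left(J^{2} + 2 J\right) - 3\right) J - \frac{1}{3} = \left(-3 + J^{2} + 2 J\right) J - \frac{1}{3} = J \left(-3 + J^{2} + 2 J\right) - \frac{1}{3} = - \frac{1}{3} + J \left(-3 + J^{2} + 2 J\right)$)
$h{\left(-4 \right)} 1 \left(-19\right) = \left(- \frac{1}{3} - 4 \left(-3 + \left(-4\right)^{2} + 2 \left(-4\right)\right)\right) 1 \left(-19\right) = \left(- \frac{1}{3} - 4 \left(-3 + 16 - 8\right)\right) 1 \left(-19\right) = \left(- \frac{1}{3} - 20\right) 1 \left(-19\right) = \left(- \frac{61}{3}\right) 1 \left(-19\right) = \left(- \frac{61}{3}\right) \left(-19\right) = \frac{1159}{3}$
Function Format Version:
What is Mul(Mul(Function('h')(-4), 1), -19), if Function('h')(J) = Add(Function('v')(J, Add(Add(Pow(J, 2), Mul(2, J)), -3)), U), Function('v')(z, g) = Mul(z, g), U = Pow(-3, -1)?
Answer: Rational(1159, 3) ≈ 386.33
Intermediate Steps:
U = Rational(-1, 3) ≈ -0.33333
Function('v')(z, g) = Mul(g, z)
Function('h')(J) = Add(Rational(-1, 3), Mul(J, Add(-3, Pow(J, 2), Mul(2, J)))) (Function('h')(J) = Add(Mul(Add(Add(Pow(J, 2), Mul(2, J)), -3), J), Rational(-1, 3)) = Add(Mul(Add(-3, Pow(J, 2), Mul(2, J)), J), Rational(-1, 3)) = Add(Mul(J, Add(-3, Pow(J, 2), Mul(2, J))), Rational(-1, 3)) = Add(Rational(-1, 3), Mul(J, Add(-3, Pow(J, 2), Mul(2, J)))))
Mul(Mul(Function('h')(-4), 1), -19) = Mul(Mul(Add(Rational(-1, 3), Mul(-4, Add(-3, Pow(-4, 2), Mul(2, -4)))), 1), -19) = Mul(Mul(Add(Rational(-1, 3), Mul(-4, Add(-3, 16, -8))), 1), -19) = Mul(Mul(Add(Rational(-1, 3), Mul(-4, 5)), 1), -19) = Mul(Mul(Add(Rational(-1, 3), -20), 1), -19) = Mul(Mul(Rational(-61, 3), 1), -19) = Mul(Rational(-61, 3), -19) = Rational(1159, 3)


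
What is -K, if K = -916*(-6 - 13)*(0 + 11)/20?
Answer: -47861/5 ≈ -9572.2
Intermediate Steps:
K = 47861/5 (K = -916*(-19*11)/20 = -(-191444)/20 = -916*(-209/20) = 47861/5 ≈ 9572.2)
-K = -1*47861/5 = -47861/5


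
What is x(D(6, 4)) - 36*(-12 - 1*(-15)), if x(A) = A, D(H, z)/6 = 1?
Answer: -102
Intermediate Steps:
D(H, z) = 6 (D(H, z) = 6*1 = 6)
x(D(6, 4)) - 36*(-12 - 1*(-15)) = 6 - 36*(-12 - 1*(-15)) = 6 - 36*(-12 + 15) = 6 - 36*3 = 6 - 108 = -102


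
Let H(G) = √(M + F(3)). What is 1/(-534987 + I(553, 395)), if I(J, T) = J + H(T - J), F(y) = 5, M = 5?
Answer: -267217/142809850173 - √10/285619700346 ≈ -1.8711e-6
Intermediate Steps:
H(G) = √10 (H(G) = √(5 + 5) = √10)
I(J, T) = J + √10
1/(-534987 + I(553, 395)) = 1/(-534987 + (553 + √10)) = 1/(-534434 + √10)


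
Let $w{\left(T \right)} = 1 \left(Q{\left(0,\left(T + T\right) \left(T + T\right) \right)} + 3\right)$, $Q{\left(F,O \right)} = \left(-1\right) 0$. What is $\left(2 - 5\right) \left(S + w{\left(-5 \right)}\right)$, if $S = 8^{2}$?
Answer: $-201$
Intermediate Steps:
$Q{\left(F,O \right)} = 0$
$w{\left(T \right)} = 3$ ($w{\left(T \right)} = 1 \left(0 + 3\right) = 1 \cdot 3 = 3$)
$S = 64$
$\left(2 - 5\right) \left(S + w{\left(-5 \right)}\right) = \left(2 - 5\right) \left(64 + 3\right) = \left(2 - 5\right) 67 = \left(-3\right) 67 = -201$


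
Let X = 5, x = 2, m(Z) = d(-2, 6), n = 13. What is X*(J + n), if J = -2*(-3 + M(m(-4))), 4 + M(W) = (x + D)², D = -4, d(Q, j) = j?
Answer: 95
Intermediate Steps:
m(Z) = 6
M(W) = 0 (M(W) = -4 + (2 - 4)² = -4 + (-2)² = -4 + 4 = 0)
J = 6 (J = -2*(-3 + 0) = -2*(-3) = 6)
X*(J + n) = 5*(6 + 13) = 5*19 = 95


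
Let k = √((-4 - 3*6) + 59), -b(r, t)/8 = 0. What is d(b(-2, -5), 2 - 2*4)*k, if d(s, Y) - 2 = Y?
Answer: -4*√37 ≈ -24.331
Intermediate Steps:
b(r, t) = 0 (b(r, t) = -8*0 = 0)
d(s, Y) = 2 + Y
k = √37 (k = √((-4 - 18) + 59) = √(-22 + 59) = √37 ≈ 6.0828)
d(b(-2, -5), 2 - 2*4)*k = (2 + (2 - 2*4))*√37 = (2 + (2 - 8))*√37 = (2 - 6)*√37 = -4*√37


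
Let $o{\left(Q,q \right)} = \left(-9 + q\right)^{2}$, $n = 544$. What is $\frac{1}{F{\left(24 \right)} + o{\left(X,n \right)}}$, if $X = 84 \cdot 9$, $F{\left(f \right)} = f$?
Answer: $\frac{1}{286249} \approx 3.4935 \cdot 10^{-6}$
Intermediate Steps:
$X = 756$
$\frac{1}{F{\left(24 \right)} + o{\left(X,n \right)}} = \frac{1}{24 + \left(-9 + 544\right)^{2}} = \frac{1}{24 + 535^{2}} = \frac{1}{24 + 286225} = \frac{1}{286249}$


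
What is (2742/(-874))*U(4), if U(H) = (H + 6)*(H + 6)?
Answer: -137100/437 ≈ -313.73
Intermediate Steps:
U(H) = (6 + H)² (U(H) = (6 + H)*(6 + H) = (6 + H)²)
(2742/(-874))*U(4) = (2742/(-874))*(6 + 4)² = (2742*(-1/874))*10² = -1371/437*100 = -137100/437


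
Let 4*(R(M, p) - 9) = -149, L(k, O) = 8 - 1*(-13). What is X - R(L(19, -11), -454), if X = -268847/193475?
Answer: 20787287/773900 ≈ 26.860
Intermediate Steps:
L(k, O) = 21 (L(k, O) = 8 + 13 = 21)
R(M, p) = -113/4 (R(M, p) = 9 + (1/4)*(-149) = 9 - 149/4 = -113/4)
X = -268847/193475 (X = -268847*1/193475 = -268847/193475 ≈ -1.3896)
X - R(L(19, -11), -454) = -268847/193475 - 1*(-113/4) = -268847/193475 + 113/4 = 20787287/773900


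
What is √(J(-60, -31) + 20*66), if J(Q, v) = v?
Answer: √1289 ≈ 35.903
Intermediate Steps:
√(J(-60, -31) + 20*66) = √(-31 + 20*66) = √(-31 + 1320) = √1289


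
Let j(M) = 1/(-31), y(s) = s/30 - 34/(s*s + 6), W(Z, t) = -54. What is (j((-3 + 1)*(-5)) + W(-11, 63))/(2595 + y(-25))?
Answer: -6341550/304460641 ≈ -0.020829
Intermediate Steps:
y(s) = -34/(6 + s²) + s/30 (y(s) = s*(1/30) - 34/(s² + 6) = s/30 - 34/(6 + s²) = -34/(6 + s²) + s/30)
j(M) = -1/31
(j((-3 + 1)*(-5)) + W(-11, 63))/(2595 + y(-25)) = (-1/31 - 54)/(2595 + (-1020 + (-25)³ + 6*(-25))/(30*(6 + (-25)²))) = -1675/(31*(2595 + (-1020 - 15625 - 150)/(30*(6 + 625)))) = -1675/(31*(2595 + (1/30)*(-16795)/631)) = -1675/(31*(2595 + (1/30)*(1/631)*(-16795))) = -1675/(31*(2595 - 3359/3786)) = -1675/(31*9821311/3786) = -1675/31*3786/9821311 = -6341550/304460641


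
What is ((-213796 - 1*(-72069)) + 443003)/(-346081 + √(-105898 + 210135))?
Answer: -26066474839/29942988581 - 75319*√104237/29942988581 ≈ -0.87135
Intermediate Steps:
((-213796 - 1*(-72069)) + 443003)/(-346081 + √(-105898 + 210135)) = ((-213796 + 72069) + 443003)/(-346081 + √104237) = (-141727 + 443003)/(-346081 + √104237) = 301276/(-346081 + √104237)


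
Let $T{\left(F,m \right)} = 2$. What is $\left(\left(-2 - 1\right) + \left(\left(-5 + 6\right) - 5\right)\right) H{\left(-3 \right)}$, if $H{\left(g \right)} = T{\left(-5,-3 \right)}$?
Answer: $-14$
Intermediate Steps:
$H{\left(g \right)} = 2$
$\left(\left(-2 - 1\right) + \left(\left(-5 + 6\right) - 5\right)\right) H{\left(-3 \right)} = \left(\left(-2 - 1\right) + \left(\left(-5 + 6\right) - 5\right)\right) 2 = \left(-3 + \left(1 - 5\right)\right) 2 = \left(-3 - 4\right) 2 = \left(-7\right) 2 = -14$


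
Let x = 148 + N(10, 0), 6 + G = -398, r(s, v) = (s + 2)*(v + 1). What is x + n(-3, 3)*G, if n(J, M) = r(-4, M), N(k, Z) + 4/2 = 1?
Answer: 3379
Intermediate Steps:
N(k, Z) = -1 (N(k, Z) = -2 + 1 = -1)
r(s, v) = (1 + v)*(2 + s) (r(s, v) = (2 + s)*(1 + v) = (1 + v)*(2 + s))
n(J, M) = -2 - 2*M (n(J, M) = 2 - 4 + 2*M - 4*M = -2 - 2*M)
G = -404 (G = -6 - 398 = -404)
x = 147 (x = 148 - 1 = 147)
x + n(-3, 3)*G = 147 + (-2 - 2*3)*(-404) = 147 + (-2 - 6)*(-404) = 147 - 8*(-404) = 147 + 3232 = 3379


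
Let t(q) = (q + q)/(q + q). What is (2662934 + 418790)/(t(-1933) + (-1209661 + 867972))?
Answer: -33497/3714 ≈ -9.0191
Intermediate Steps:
t(q) = 1 (t(q) = (2*q)/((2*q)) = (2*q)*(1/(2*q)) = 1)
(2662934 + 418790)/(t(-1933) + (-1209661 + 867972)) = (2662934 + 418790)/(1 + (-1209661 + 867972)) = 3081724/(1 - 341689) = 3081724/(-341688) = 3081724*(-1/341688) = -33497/3714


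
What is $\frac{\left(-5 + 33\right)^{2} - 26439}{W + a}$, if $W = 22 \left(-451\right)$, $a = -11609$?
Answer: $\frac{25655}{21531} \approx 1.1915$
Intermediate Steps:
$W = -9922$
$\frac{\left(-5 + 33\right)^{2} - 26439}{W + a} = \frac{\left(-5 + 33\right)^{2} - 26439}{-9922 - 11609} = \frac{28^{2} - 26439}{-21531} = \left(784 - 26439\right) \left(- \frac{1}{21531}\right) = \left(-25655\right) \left(- \frac{1}{21531}\right) = \frac{25655}{21531}$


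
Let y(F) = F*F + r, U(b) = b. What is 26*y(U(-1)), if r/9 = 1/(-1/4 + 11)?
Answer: 2054/43 ≈ 47.767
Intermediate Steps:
r = 36/43 (r = 9/(-1/4 + 11) = 9/(43/4) = 9*(4/43) = 36/43 ≈ 0.83721)
y(F) = 36/43 + F**2 (y(F) = F*F + 36/43 = F**2 + 36/43 = 36/43 + F**2)
26*y(U(-1)) = 26*(36/43 + (-1)**2) = 26*(36/43 + 1) = 26*(79/43) = 2054/43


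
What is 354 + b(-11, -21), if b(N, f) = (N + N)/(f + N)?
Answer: 5675/16 ≈ 354.69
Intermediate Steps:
b(N, f) = 2*N/(N + f) (b(N, f) = (2*N)/(N + f) = 2*N/(N + f))
354 + b(-11, -21) = 354 + 2*(-11)/(-11 - 21) = 354 + 2*(-11)/(-32) = 354 + 2*(-11)*(-1/32) = 354 + 11/16 = 5675/16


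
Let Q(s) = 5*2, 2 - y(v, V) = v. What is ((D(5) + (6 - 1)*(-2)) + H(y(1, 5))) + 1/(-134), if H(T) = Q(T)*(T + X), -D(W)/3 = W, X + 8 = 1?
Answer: -11391/134 ≈ -85.007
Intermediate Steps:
y(v, V) = 2 - v
X = -7 (X = -8 + 1 = -7)
Q(s) = 10
D(W) = -3*W
H(T) = -70 + 10*T (H(T) = 10*(T - 7) = 10*(-7 + T) = -70 + 10*T)
((D(5) + (6 - 1)*(-2)) + H(y(1, 5))) + 1/(-134) = ((-3*5 + (6 - 1)*(-2)) + (-70 + 10*(2 - 1*1))) + 1/(-134) = ((-15 + 5*(-2)) + (-70 + 10*(2 - 1))) - 1/134 = ((-15 - 10) + (-70 + 10*1)) - 1/134 = (-25 + (-70 + 10)) - 1/134 = (-25 - 60) - 1/134 = -85 - 1/134 = -11391/134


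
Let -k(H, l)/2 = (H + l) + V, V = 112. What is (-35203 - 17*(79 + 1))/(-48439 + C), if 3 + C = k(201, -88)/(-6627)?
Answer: 80767667/107008228 ≈ 0.75478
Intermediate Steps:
k(H, l) = -224 - 2*H - 2*l (k(H, l) = -2*((H + l) + 112) = -2*(112 + H + l) = -224 - 2*H - 2*l)
C = -6477/2209 (C = -3 + (-224 - 2*201 - 2*(-88))/(-6627) = -3 + (-224 - 402 + 176)*(-1/6627) = -3 - 450*(-1/6627) = -3 + 150/2209 = -6477/2209 ≈ -2.9321)
(-35203 - 17*(79 + 1))/(-48439 + C) = (-35203 - 17*(79 + 1))/(-48439 - 6477/2209) = (-35203 - 17*80)/(-107008228/2209) = (-35203 - 1360)*(-2209/107008228) = -36563*(-2209/107008228) = 80767667/107008228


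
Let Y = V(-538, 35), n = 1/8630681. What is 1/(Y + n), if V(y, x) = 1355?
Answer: 8630681/11694572756 ≈ 0.00073801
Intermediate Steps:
n = 1/8630681 ≈ 1.1587e-7
Y = 1355
1/(Y + n) = 1/(1355 + 1/8630681) = 1/(11694572756/8630681) = 8630681/11694572756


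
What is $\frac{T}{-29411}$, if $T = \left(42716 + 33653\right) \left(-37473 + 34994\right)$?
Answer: $\frac{189318751}{29411} \approx 6437.0$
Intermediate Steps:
$T = -189318751$ ($T = 76369 \left(-2479\right) = -189318751$)
$\frac{T}{-29411} = - \frac{189318751}{-29411} = \left(-189318751\right) \left(- \frac{1}{29411}\right) = \frac{189318751}{29411}$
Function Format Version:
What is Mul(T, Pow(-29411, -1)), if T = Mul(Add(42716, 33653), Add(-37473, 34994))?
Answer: Rational(189318751, 29411) ≈ 6437.0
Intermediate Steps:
T = -189318751 (T = Mul(76369, -2479) = -189318751)
Mul(T, Pow(-29411, -1)) = Mul(-189318751, Pow(-29411, -1)) = Mul(-189318751, Rational(-1, 29411)) = Rational(189318751, 29411)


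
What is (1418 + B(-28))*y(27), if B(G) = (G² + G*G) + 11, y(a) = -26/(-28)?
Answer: 38961/14 ≈ 2782.9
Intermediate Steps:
y(a) = 13/14 (y(a) = -26*(-1/28) = 13/14)
B(G) = 11 + 2*G² (B(G) = (G² + G²) + 11 = 2*G² + 11 = 11 + 2*G²)
(1418 + B(-28))*y(27) = (1418 + (11 + 2*(-28)²))*(13/14) = (1418 + (11 + 2*784))*(13/14) = (1418 + (11 + 1568))*(13/14) = (1418 + 1579)*(13/14) = 2997*(13/14) = 38961/14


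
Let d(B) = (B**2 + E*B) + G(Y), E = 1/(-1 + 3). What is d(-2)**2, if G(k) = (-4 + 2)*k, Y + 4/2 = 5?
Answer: 9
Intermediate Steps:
Y = 3 (Y = -2 + 5 = 3)
E = 1/2 ≈ 0.50000
G(k) = -2*k
d(B) = -6 + B**2 + B/2 (d(B) = (B**2 + B/2) - 2*3 = (B**2 + B/2) - 6 = -6 + B**2 + B/2)
d(-2)**2 = (-6 + (-2)**2 + (1/2)*(-2))**2 = (-6 + 4 - 1)**2 = (-3)**2 = 9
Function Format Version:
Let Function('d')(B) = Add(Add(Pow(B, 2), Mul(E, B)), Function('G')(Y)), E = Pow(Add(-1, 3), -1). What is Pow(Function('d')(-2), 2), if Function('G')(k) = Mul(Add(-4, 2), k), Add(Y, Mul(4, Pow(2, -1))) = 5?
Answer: 9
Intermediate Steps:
Y = 3 (Y = Add(-2, 5) = 3)
E = Rational(1, 2) (E = Pow(2, -1) = Rational(1, 2) ≈ 0.50000)
Function('G')(k) = Mul(-2, k)
Function('d')(B) = Add(-6, Pow(B, 2), Mul(Rational(1, 2), B)) (Function('d')(B) = Add(Add(Pow(B, 2), Mul(Rational(1, 2), B)), Mul(-2, 3)) = Add(Add(Pow(B, 2), Mul(Rational(1, 2), B)), -6) = Add(-6, Pow(B, 2), Mul(Rational(1, 2), B)))
Pow(Function('d')(-2), 2) = Pow(Add(-6, Pow(-2, 2), Mul(Rational(1, 2), -2)), 2) = Pow(Add(-6, 4, -1), 2) = Pow(-3, 2) = 9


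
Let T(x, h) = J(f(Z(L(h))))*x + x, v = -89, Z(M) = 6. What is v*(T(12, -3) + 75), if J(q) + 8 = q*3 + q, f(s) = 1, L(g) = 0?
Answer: -3471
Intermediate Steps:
J(q) = -8 + 4*q (J(q) = -8 + (q*3 + q) = -8 + (3*q + q) = -8 + 4*q)
T(x, h) = -3*x (T(x, h) = (-8 + 4*1)*x + x = (-8 + 4)*x + x = -4*x + x = -3*x)
v*(T(12, -3) + 75) = -89*(-3*12 + 75) = -89*(-36 + 75) = -89*39 = -3471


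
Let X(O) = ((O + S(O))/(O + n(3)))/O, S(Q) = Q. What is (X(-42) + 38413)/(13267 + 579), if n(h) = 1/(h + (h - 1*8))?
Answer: 466443/168130 ≈ 2.7743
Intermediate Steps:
n(h) = 1/(-8 + 2*h) (n(h) = 1/(h + (h - 8)) = 1/(h + (-8 + h)) = 1/(-8 + 2*h))
X(O) = 2/(-½ + O) (X(O) = ((O + O)/(O + 1/(2*(-4 + 3))))/O = ((2*O)/(O + (½)/(-1)))/O = ((2*O)/(O + (½)*(-1)))/O = ((2*O)/(O - ½))/O = ((2*O)/(-½ + O))/O = (2*O/(-½ + O))/O = 2/(-½ + O))
(X(-42) + 38413)/(13267 + 579) = (4/(-1 + 2*(-42)) + 38413)/(13267 + 579) = (4/(-1 - 84) + 38413)/13846 = (4/(-85) + 38413)*(1/13846) = (4*(-1/85) + 38413)*(1/13846) = (-4/85 + 38413)*(1/13846) = (3265101/85)*(1/13846) = 466443/168130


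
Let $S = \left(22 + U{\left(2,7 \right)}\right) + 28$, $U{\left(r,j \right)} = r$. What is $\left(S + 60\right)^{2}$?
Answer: $12544$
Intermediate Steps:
$S = 52$ ($S = \left(22 + 2\right) + 28 = 24 + 28 = 52$)
$\left(S + 60\right)^{2} = \left(52 + 60\right)^{2} = 112^{2} = 12544$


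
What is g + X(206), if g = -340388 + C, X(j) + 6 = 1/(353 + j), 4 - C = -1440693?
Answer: 615069378/559 ≈ 1.1003e+6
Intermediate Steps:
C = 1440697 (C = 4 - 1*(-1440693) = 4 + 1440693 = 1440697)
X(j) = -6 + 1/(353 + j)
g = 1100309 (g = -340388 + 1440697 = 1100309)
g + X(206) = 1100309 + (-2117 - 6*206)/(353 + 206) = 1100309 + (-2117 - 1236)/559 = 1100309 + (1/559)*(-3353) = 1100309 - 3353/559 = 615069378/559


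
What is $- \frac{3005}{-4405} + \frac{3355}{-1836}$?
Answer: $- \frac{1852319}{1617516} \approx -1.1452$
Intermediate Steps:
$- \frac{3005}{-4405} + \frac{3355}{-1836} = \left(-3005\right) \left(- \frac{1}{4405}\right) + 3355 \left(- \frac{1}{1836}\right) = \frac{601}{881} - \frac{3355}{1836} = - \frac{1852319}{1617516}$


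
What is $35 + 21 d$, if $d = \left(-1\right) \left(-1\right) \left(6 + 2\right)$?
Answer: $203$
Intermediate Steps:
$d = 8$ ($d = 1 \cdot 8 = 8$)
$35 + 21 d = 35 + 21 \cdot 8 = 35 + 168 = 203$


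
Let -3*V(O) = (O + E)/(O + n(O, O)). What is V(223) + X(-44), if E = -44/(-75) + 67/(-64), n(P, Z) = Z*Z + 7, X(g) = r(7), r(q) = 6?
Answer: 4315389409/719409600 ≈ 5.9985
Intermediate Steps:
X(g) = 6
n(P, Z) = 7 + Z² (n(P, Z) = Z² + 7 = 7 + Z²)
E = -2209/4800 (E = -44*(-1/75) + 67*(-1/64) = 44/75 - 67/64 = -2209/4800 ≈ -0.46021)
V(O) = -(-2209/4800 + O)/(3*(7 + O + O²)) (V(O) = -(O - 2209/4800)/(3*(O + (7 + O²))) = -(-2209/4800 + O)/(3*(7 + O + O²)))
V(223) + X(-44) = (2209/14400 - ⅓*223)/(7 + 223 + 223²) + 6 = (2209/14400 - 223/3)/(7 + 223 + 49729) + 6 = -1068191/14400/49959 + 6 = (1/49959)*(-1068191/14400) + 6 = -1068191/719409600 + 6 = 4315389409/719409600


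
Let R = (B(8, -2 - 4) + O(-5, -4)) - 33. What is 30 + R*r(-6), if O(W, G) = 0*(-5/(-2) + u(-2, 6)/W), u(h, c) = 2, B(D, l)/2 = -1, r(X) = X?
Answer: 240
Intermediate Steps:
B(D, l) = -2 (B(D, l) = 2*(-1) = -2)
O(W, G) = 0 (O(W, G) = 0*(-5/(-2) + 2/W) = 0*(-5*(-½) + 2/W) = 0*(5/2 + 2/W) = 0)
R = -35 (R = (-2 + 0) - 33 = -2 - 33 = -35)
30 + R*r(-6) = 30 - 35*(-6) = 30 + 210 = 240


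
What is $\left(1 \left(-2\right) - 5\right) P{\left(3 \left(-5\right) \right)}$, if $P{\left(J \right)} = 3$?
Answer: $-21$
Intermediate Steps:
$\left(1 \left(-2\right) - 5\right) P{\left(3 \left(-5\right) \right)} = \left(1 \left(-2\right) - 5\right) 3 = \left(-2 - 5\right) 3 = \left(-7\right) 3 = -21$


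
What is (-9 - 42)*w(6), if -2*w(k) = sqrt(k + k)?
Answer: 51*sqrt(3) ≈ 88.335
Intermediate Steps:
w(k) = -sqrt(2)*sqrt(k)/2 (w(k) = -sqrt(k + k)/2 = -sqrt(2)*sqrt(k)/2)
(-9 - 42)*w(6) = (-9 - 42)*(-sqrt(2)*sqrt(6)/2) = -(-51)*sqrt(3) = 51*sqrt(3)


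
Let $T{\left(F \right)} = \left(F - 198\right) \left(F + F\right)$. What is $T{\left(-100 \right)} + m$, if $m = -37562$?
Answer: $22038$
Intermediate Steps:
$T{\left(F \right)} = 2 F \left(-198 + F\right)$ ($T{\left(F \right)} = \left(-198 + F\right) 2 F = 2 F \left(-198 + F\right)$)
$T{\left(-100 \right)} + m = 2 \left(-100\right) \left(-198 - 100\right) - 37562 = 2 \left(-100\right) \left(-298\right) - 37562 = 59600 - 37562 = 22038$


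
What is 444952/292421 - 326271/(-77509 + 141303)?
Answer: -350906933/97668614 ≈ -3.5928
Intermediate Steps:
444952/292421 - 326271/(-77509 + 141303) = 444952*(1/292421) - 326271/63794 = 444952/292421 - 326271*1/63794 = 444952/292421 - 326271/63794 = -350906933/97668614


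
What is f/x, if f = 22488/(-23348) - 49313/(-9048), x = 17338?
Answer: 18228625/70436526576 ≈ 0.00025879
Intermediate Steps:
f = 18228625/4062552 (f = 22488*(-1/23348) - 49313*(-1/9048) = -5622/5837 + 49313/9048 = 18228625/4062552 ≈ 4.4870)
f/x = (18228625/4062552)/17338 = (18228625/4062552)*(1/17338) = 18228625/70436526576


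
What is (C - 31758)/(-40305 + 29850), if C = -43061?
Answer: 74819/10455 ≈ 7.1563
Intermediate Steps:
(C - 31758)/(-40305 + 29850) = (-43061 - 31758)/(-40305 + 29850) = -74819/(-10455) = -74819*(-1/10455) = 74819/10455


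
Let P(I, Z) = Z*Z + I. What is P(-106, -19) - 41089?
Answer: -40834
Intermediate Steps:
P(I, Z) = I + Z² (P(I, Z) = Z² + I = I + Z²)
P(-106, -19) - 41089 = (-106 + (-19)²) - 41089 = (-106 + 361) - 41089 = 255 - 41089 = -40834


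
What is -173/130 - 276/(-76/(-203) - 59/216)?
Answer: -68436269/25090 ≈ -2727.6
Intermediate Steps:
-173/130 - 276/(-76/(-203) - 59/216) = -173*1/130 - 276/(-76*(-1/203) - 59*1/216) = -173/130 - 276/(76/203 - 59/216) = -173/130 - 276/4439/43848 = -173/130 - 276*43848/4439 = -173/130 - 526176/193 = -68436269/25090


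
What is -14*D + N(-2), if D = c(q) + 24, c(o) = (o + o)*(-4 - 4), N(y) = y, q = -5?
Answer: -1458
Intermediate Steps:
c(o) = -16*o (c(o) = (2*o)*(-8) = -16*o)
D = 104 (D = -16*(-5) + 24 = 80 + 24 = 104)
-14*D + N(-2) = -14*104 - 2 = -1456 - 2 = -1458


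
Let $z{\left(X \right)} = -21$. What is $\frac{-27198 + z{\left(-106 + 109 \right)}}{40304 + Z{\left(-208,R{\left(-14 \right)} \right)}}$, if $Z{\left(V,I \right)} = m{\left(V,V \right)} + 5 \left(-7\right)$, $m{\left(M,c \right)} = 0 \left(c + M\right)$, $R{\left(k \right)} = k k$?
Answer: $- \frac{9073}{13423} \approx -0.67593$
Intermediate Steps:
$R{\left(k \right)} = k^{2}$
$m{\left(M,c \right)} = 0$ ($m{\left(M,c \right)} = 0 \left(M + c\right) = 0$)
$Z{\left(V,I \right)} = -35$ ($Z{\left(V,I \right)} = 0 + 5 \left(-7\right) = 0 - 35 = -35$)
$\frac{-27198 + z{\left(-106 + 109 \right)}}{40304 + Z{\left(-208,R{\left(-14 \right)} \right)}} = \frac{-27198 - 21}{40304 - 35} = - \frac{27219}{40269} = \left(-27219\right) \frac{1}{40269} = - \frac{9073}{13423}$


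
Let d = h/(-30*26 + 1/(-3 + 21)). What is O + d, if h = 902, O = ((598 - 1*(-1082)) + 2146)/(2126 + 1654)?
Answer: -3829433/26533710 ≈ -0.14432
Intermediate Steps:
O = 1913/1890 (O = ((598 + 1082) + 2146)/3780 = (1680 + 2146)*(1/3780) = 3826*(1/3780) = 1913/1890 ≈ 1.0122)
d = -16236/14039 (d = 902/(-30*26 + 1/(-3 + 21)) = 902/(-780 + 1/18) = 902/(-14039/18) = 902*(-18/14039) = -16236/14039 ≈ -1.1565)
O + d = 1913/1890 - 16236/14039 = -3829433/26533710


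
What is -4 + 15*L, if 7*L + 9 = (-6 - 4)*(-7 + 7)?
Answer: -163/7 ≈ -23.286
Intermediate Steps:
L = -9/7 (L = -9/7 + ((-6 - 4)*(-7 + 7))/7 = -9/7 + (-10*0)/7 = -9/7 + (⅐)*0 = -9/7 + 0 = -9/7 ≈ -1.2857)
-4 + 15*L = -4 + 15*(-9/7) = -4 - 135/7 = -163/7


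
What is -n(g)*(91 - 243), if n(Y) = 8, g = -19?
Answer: 1216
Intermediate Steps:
-n(g)*(91 - 243) = -8*(91 - 243) = -8*(-152) = -1*(-1216) = 1216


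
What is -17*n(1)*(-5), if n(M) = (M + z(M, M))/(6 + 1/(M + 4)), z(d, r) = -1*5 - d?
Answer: -2125/31 ≈ -68.548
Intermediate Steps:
z(d, r) = -5 - d
n(M) = -5/(6 + 1/(4 + M)) (n(M) = (M + (-5 - M))/(6 + 1/(M + 4)) = -5/(6 + 1/(4 + M)))
-17*n(1)*(-5) = -85*(-4 - 1*1)/(25 + 6*1)*(-5) = -85*(-4 - 1)/(25 + 6)*(-5) = -85*(-5)/31*(-5) = -17*(-25/31)*(-5) = (425/31)*(-5) = -2125/31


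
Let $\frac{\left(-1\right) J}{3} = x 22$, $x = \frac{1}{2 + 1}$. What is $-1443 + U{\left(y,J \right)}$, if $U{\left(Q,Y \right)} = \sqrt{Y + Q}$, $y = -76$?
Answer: $-1443 + 7 i \sqrt{2} \approx -1443.0 + 9.8995 i$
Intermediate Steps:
$x = \frac{1}{3} \approx 0.33333$
$J = -22$ ($J = - 3 \cdot \frac{1}{3} \cdot 22 = \left(-3\right) \frac{22}{3} = -22$)
$U{\left(Q,Y \right)} = \sqrt{Q + Y}$
$-1443 + U{\left(y,J \right)} = -1443 + \sqrt{-76 - 22} = -1443 + \sqrt{-98} = -1443 + 7 i \sqrt{2}$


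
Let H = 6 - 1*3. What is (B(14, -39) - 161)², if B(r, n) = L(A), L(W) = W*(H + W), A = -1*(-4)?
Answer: 17689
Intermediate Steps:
A = 4
H = 3 (H = 6 - 3 = 3)
L(W) = W*(3 + W)
B(r, n) = 28 (B(r, n) = 4*(3 + 4) = 4*7 = 28)
(B(14, -39) - 161)² = (28 - 161)² = (-133)² = 17689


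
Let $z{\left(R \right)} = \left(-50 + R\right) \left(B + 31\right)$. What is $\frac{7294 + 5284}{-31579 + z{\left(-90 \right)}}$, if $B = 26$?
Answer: $- \frac{12578}{39559} \approx -0.31796$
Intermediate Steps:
$z{\left(R \right)} = -2850 + 57 R$ ($z{\left(R \right)} = \left(-50 + R\right) \left(26 + 31\right) = \left(-50 + R\right) 57 = -2850 + 57 R$)
$\frac{7294 + 5284}{-31579 + z{\left(-90 \right)}} = \frac{7294 + 5284}{-31579 + \left(-2850 + 57 \left(-90\right)\right)} = \frac{12578}{-31579 - 7980} = \frac{12578}{-39559} = 12578 \left(- \frac{1}{39559}\right) = - \frac{12578}{39559}$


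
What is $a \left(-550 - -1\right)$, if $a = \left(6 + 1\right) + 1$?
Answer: $-4392$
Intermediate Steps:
$a = 8$ ($a = 7 + 1 = 8$)
$a \left(-550 - -1\right) = 8 \left(-550 - -1\right) = 8 \left(-550 + 1\right) = 8 \left(-549\right) = -4392$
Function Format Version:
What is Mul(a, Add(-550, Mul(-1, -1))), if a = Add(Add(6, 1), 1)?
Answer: -4392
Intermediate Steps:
a = 8 (a = Add(7, 1) = 8)
Mul(a, Add(-550, Mul(-1, -1))) = Mul(8, Add(-550, Mul(-1, -1))) = Mul(8, Add(-550, 1)) = Mul(8, -549) = -4392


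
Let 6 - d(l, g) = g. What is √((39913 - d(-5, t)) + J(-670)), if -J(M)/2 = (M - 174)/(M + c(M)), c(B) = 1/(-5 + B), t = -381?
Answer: √8083775706892126/452251 ≈ 198.81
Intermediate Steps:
d(l, g) = 6 - g
J(M) = -2*(-174 + M)/(M + 1/(-5 + M)) (J(M) = -2*(M - 174)/(M + 1/(-5 + M)) = -2*(-174 + M)/(M + 1/(-5 + M)))
√((39913 - d(-5, t)) + J(-670)) = √((39913 - (6 - 1*(-381))) - 2*(-174 - 670)*(-5 - 670)/(1 - 670*(-5 - 670))) = √((39913 - (6 + 381)) - 2*(-844)*(-675)/(1 - 670*(-675))) = √((39913 - 1*387) - 2*(-844)*(-675)/(1 + 452250)) = √((39913 - 387) - 2*(-844)*(-675)/452251) = √(39526 - 2*1/452251*(-844)*(-675)) = √(39526 - 1139400/452251) = √(17874533626/452251) = √8083775706892126/452251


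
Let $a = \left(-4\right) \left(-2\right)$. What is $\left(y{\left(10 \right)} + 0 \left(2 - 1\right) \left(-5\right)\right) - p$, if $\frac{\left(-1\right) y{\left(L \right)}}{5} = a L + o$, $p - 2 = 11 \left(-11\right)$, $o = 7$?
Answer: $-316$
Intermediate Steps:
$a = 8$
$p = -119$ ($p = 2 + 11 \left(-11\right) = 2 - 121 = -119$)
$y{\left(L \right)} = -35 - 40 L$ ($y{\left(L \right)} = - 5 \left(8 L + 7\right) = - 5 \left(7 + 8 L\right) = -35 - 40 L$)
$\left(y{\left(10 \right)} + 0 \left(2 - 1\right) \left(-5\right)\right) - p = \left(\left(-35 - 400\right) + 0 \left(2 - 1\right) \left(-5\right)\right) - -119 = \left(\left(-35 - 400\right) + 0 \left(2 - 1\right) \left(-5\right)\right) + 119 = \left(-435 + 0 \cdot 1 \left(-5\right)\right) + 119 = \left(-435 + 0 \left(-5\right)\right) + 119 = \left(-435 + 0\right) + 119 = -435 + 119 = -316$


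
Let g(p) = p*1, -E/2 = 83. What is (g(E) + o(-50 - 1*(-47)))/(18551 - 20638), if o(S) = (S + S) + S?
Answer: 175/2087 ≈ 0.083852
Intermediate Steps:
E = -166 (E = -2*83 = -166)
g(p) = p
o(S) = 3*S (o(S) = 2*S + S = 3*S)
(g(E) + o(-50 - 1*(-47)))/(18551 - 20638) = (-166 + 3*(-50 - 1*(-47)))/(18551 - 20638) = (-166 + 3*(-50 + 47))/(-2087) = (-166 + 3*(-3))*(-1/2087) = (-166 - 9)*(-1/2087) = -175*(-1/2087) = 175/2087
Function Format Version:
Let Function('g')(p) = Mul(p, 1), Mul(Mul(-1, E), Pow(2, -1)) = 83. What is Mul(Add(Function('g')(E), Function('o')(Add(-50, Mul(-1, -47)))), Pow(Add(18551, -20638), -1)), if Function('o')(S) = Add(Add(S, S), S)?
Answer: Rational(175, 2087) ≈ 0.083852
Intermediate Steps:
E = -166 (E = Mul(-2, 83) = -166)
Function('g')(p) = p
Function('o')(S) = Mul(3, S) (Function('o')(S) = Add(Mul(2, S), S) = Mul(3, S))
Mul(Add(Function('g')(E), Function('o')(Add(-50, Mul(-1, -47)))), Pow(Add(18551, -20638), -1)) = Mul(Add(-166, Mul(3, Add(-50, Mul(-1, -47)))), Pow(Add(18551, -20638), -1)) = Mul(Add(-166, Mul(3, Add(-50, 47))), Pow(-2087, -1)) = Mul(Add(-166, Mul(3, -3)), Rational(-1, 2087)) = Mul(Add(-166, -9), Rational(-1, 2087)) = Mul(-175, Rational(-1, 2087)) = Rational(175, 2087)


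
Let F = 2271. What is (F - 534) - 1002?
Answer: 735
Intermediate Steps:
(F - 534) - 1002 = (2271 - 534) - 1002 = 1737 - 1002 = 735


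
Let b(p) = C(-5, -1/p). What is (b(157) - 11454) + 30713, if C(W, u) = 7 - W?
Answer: 19271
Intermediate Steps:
b(p) = 12 (b(p) = 7 - 1*(-5) = 7 + 5 = 12)
(b(157) - 11454) + 30713 = (12 - 11454) + 30713 = -11442 + 30713 = 19271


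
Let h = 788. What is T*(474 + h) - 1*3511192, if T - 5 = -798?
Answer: -4511958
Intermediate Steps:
T = -793 (T = 5 - 798 = -793)
T*(474 + h) - 1*3511192 = -793*(474 + 788) - 1*3511192 = -793*1262 - 3511192 = -1000766 - 3511192 = -4511958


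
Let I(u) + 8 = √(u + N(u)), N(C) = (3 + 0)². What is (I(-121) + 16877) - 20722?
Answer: -3853 + 4*I*√7 ≈ -3853.0 + 10.583*I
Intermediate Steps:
N(C) = 9 (N(C) = 3² = 9)
I(u) = -8 + √(9 + u) (I(u) = -8 + √(u + 9) = -8 + √(9 + u))
(I(-121) + 16877) - 20722 = ((-8 + √(9 - 121)) + 16877) - 20722 = ((-8 + √(-112)) + 16877) - 20722 = ((-8 + 4*I*√7) + 16877) - 20722 = (16869 + 4*I*√7) - 20722 = -3853 + 4*I*√7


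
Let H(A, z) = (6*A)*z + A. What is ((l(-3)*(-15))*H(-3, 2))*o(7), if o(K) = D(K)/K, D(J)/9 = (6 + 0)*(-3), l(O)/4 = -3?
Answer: 1137240/7 ≈ 1.6246e+5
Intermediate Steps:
l(O) = -12 (l(O) = 4*(-3) = -12)
D(J) = -162 (D(J) = 9*((6 + 0)*(-3)) = 9*(6*(-3)) = 9*(-18) = -162)
H(A, z) = A + 6*A*z (H(A, z) = 6*A*z + A = A + 6*A*z)
o(K) = -162/K
((l(-3)*(-15))*H(-3, 2))*o(7) = ((-12*(-15))*(-3*(1 + 6*2)))*(-162/7) = (180*(-3*(1 + 12)))*(-162*⅐) = (180*(-3*13))*(-162/7) = (180*(-39))*(-162/7) = -7020*(-162/7) = 1137240/7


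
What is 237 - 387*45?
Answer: -17178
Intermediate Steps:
237 - 387*45 = 237 - 17415 = -17178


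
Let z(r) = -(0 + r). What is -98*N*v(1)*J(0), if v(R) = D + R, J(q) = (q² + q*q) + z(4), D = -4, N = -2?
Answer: 2352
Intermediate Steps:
z(r) = -r
J(q) = -4 + 2*q² (J(q) = (q² + q*q) - 1*4 = (q² + q²) - 4 = 2*q² - 4 = -4 + 2*q²)
v(R) = -4 + R
-98*N*v(1)*J(0) = -98*(-2*(-4 + 1))*(-4 + 2*0²) = -98*(-2*(-3))*(-4 + 2*0) = -588*(-4 + 0) = -588*(-4) = -98*(-24) = 2352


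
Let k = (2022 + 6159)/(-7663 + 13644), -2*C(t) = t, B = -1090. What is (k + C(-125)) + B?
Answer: -12274593/11962 ≈ -1026.1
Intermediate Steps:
C(t) = -t/2
k = 8181/5981 ≈ 1.3678
(k + C(-125)) + B = (8181/5981 - ½*(-125)) - 1090 = (8181/5981 + 125/2) - 1090 = 763987/11962 - 1090 = -12274593/11962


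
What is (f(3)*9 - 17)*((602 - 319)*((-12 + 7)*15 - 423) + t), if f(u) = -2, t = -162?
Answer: 4938360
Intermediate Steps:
(f(3)*9 - 17)*((602 - 319)*((-12 + 7)*15 - 423) + t) = (-2*9 - 17)*((602 - 319)*((-12 + 7)*15 - 423) - 162) = (-18 - 17)*(283*(-5*15 - 423) - 162) = -35*(283*(-75 - 423) - 162) = -35*(283*(-498) - 162) = -35*(-140934 - 162) = -35*(-141096) = 4938360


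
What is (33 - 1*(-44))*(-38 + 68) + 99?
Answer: 2409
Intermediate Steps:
(33 - 1*(-44))*(-38 + 68) + 99 = (33 + 44)*30 + 99 = 77*30 + 99 = 2310 + 99 = 2409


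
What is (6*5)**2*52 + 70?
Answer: 46870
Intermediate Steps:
(6*5)**2*52 + 70 = 30**2*52 + 70 = 900*52 + 70 = 46800 + 70 = 46870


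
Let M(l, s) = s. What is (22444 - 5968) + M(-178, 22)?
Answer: 16498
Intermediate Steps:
(22444 - 5968) + M(-178, 22) = (22444 - 5968) + 22 = 16476 + 22 = 16498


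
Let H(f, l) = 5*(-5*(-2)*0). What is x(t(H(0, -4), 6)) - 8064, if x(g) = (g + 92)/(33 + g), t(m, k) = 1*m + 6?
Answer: -314398/39 ≈ -8061.5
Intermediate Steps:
H(f, l) = 0 (H(f, l) = 5*(10*0) = 5*0 = 0)
t(m, k) = 6 + m (t(m, k) = m + 6 = 6 + m)
x(g) = (92 + g)/(33 + g)
x(t(H(0, -4), 6)) - 8064 = (92 + (6 + 0))/(33 + (6 + 0)) - 8064 = (92 + 6)/(33 + 6) - 8064 = 98/39 - 8064 = -314398/39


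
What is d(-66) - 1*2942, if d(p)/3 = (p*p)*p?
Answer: -865430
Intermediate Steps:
d(p) = 3*p³ (d(p) = 3*((p*p)*p) = 3*(p²*p) = 3*p³)
d(-66) - 1*2942 = 3*(-66)³ - 1*2942 = 3*(-287496) - 2942 = -862488 - 2942 = -865430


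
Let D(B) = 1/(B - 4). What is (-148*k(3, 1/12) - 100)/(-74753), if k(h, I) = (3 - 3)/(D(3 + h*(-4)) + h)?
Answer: 100/74753 ≈ 0.0013377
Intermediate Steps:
D(B) = 1/(-4 + B)
k(h, I) = 0 (k(h, I) = (3 - 3)/(1/(-4 + (3 + h*(-4))) + h) = 0/(1/(-4 + (3 - 4*h)) + h) = 0/(1/(-1 - 4*h) + h) = 0/(h + 1/(-1 - 4*h)) = 0)
(-148*k(3, 1/12) - 100)/(-74753) = (-148*0 - 100)/(-74753) = (0 - 100)*(-1/74753) = -100*(-1/74753) = 100/74753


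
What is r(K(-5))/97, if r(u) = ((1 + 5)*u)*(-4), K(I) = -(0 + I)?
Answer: -120/97 ≈ -1.2371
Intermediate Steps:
K(I) = -I
r(u) = -24*u (r(u) = (6*u)*(-4) = -24*u)
r(K(-5))/97 = -(-24)*(-5)/97 = -24*5*(1/97) = -120*1/97 = -120/97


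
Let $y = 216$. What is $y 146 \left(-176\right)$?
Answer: $-5550336$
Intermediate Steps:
$y 146 \left(-176\right) = 216 \cdot 146 \left(-176\right) = 31536 \left(-176\right) = -5550336$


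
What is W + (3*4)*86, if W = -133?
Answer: 899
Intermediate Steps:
W + (3*4)*86 = -133 + (3*4)*86 = -133 + 12*86 = -133 + 1032 = 899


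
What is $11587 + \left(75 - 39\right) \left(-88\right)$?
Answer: $8419$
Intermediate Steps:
$11587 + \left(75 - 39\right) \left(-88\right) = 11587 + 36 \left(-88\right) = 11587 - 3168 = 8419$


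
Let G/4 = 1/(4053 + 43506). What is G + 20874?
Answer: 992746570/47559 ≈ 20874.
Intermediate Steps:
G = 4/47559 (G = 4/(4053 + 43506) = 4/47559 ≈ 8.4106e-5)
G + 20874 = 4/47559 + 20874 = 992746570/47559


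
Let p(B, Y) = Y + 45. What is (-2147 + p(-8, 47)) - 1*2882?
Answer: -4937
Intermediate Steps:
p(B, Y) = 45 + Y
(-2147 + p(-8, 47)) - 1*2882 = (-2147 + (45 + 47)) - 1*2882 = (-2147 + 92) - 2882 = -2055 - 2882 = -4937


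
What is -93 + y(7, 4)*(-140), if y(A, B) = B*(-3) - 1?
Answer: 1727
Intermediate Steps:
y(A, B) = -1 - 3*B (y(A, B) = -3*B - 1 = -1 - 3*B)
-93 + y(7, 4)*(-140) = -93 + (-1 - 3*4)*(-140) = -93 + (-1 - 12)*(-140) = -93 - 13*(-140) = -93 + 1820 = 1727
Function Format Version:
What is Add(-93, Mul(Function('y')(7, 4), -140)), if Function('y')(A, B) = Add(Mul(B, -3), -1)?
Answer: 1727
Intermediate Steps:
Function('y')(A, B) = Add(-1, Mul(-3, B)) (Function('y')(A, B) = Add(Mul(-3, B), -1) = Add(-1, Mul(-3, B)))
Add(-93, Mul(Function('y')(7, 4), -140)) = Add(-93, Mul(Add(-1, Mul(-3, 4)), -140)) = Add(-93, Mul(Add(-1, -12), -140)) = Add(-93, Mul(-13, -140)) = Add(-93, 1820) = 1727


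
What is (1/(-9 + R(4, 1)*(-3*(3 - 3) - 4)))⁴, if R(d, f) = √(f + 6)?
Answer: 73537/923521 - 27792*√7/923521 ≈ 6.7996e-6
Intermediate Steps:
R(d, f) = √(6 + f)
(1/(-9 + R(4, 1)*(-3*(3 - 3) - 4)))⁴ = (1/(-9 + √(6 + 1)*(-3*(3 - 3) - 4)))⁴ = (1/(-9 + √7*(-3*0 - 4)))⁴ = (1/(-9 + √7*(0 - 4)))⁴ = (1/(-9 + √7*(-4)))⁴ = (1/(-9 - 4*√7))⁴ = (-9 - 4*√7)⁻⁴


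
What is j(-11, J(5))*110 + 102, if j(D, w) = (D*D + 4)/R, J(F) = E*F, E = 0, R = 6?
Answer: 7181/3 ≈ 2393.7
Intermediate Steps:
J(F) = 0 (J(F) = 0*F = 0)
j(D, w) = 2/3 + D**2/6 (j(D, w) = (D*D + 4)/6 = (D**2 + 4)*(1/6) = (4 + D**2)*(1/6) = 2/3 + D**2/6)
j(-11, J(5))*110 + 102 = (2/3 + (1/6)*(-11)**2)*110 + 102 = (2/3 + (1/6)*121)*110 + 102 = (2/3 + 121/6)*110 + 102 = (125/6)*110 + 102 = 6875/3 + 102 = 7181/3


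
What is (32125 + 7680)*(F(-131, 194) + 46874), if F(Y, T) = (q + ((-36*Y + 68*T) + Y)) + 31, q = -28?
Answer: 2573552470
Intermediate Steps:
F(Y, T) = 3 - 35*Y + 68*T (F(Y, T) = (-28 + ((-36*Y + 68*T) + Y)) + 31 = (-28 + (-35*Y + 68*T)) + 31 = (-28 - 35*Y + 68*T) + 31 = 3 - 35*Y + 68*T)
(32125 + 7680)*(F(-131, 194) + 46874) = (32125 + 7680)*((3 - 35*(-131) + 68*194) + 46874) = 39805*((3 + 4585 + 13192) + 46874) = 39805*(17780 + 46874) = 39805*64654 = 2573552470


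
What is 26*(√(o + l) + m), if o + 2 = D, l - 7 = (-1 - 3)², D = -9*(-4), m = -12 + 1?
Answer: -286 + 26*√57 ≈ -89.704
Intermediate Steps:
m = -11
D = 36
l = 23 (l = 7 + (-1 - 3)² = 7 + (-4)² = 7 + 16 = 23)
o = 34 (o = -2 + 36 = 34)
26*(√(o + l) + m) = 26*(√(34 + 23) - 11) = 26*(√57 - 11) = 26*(-11 + √57) = -286 + 26*√57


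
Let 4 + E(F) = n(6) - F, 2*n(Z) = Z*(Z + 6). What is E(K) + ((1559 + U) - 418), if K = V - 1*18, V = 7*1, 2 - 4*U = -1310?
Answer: 1512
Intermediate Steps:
U = 328 (U = 1/2 - 1/4*(-1310) = 1/2 + 655/2 = 328)
V = 7
K = -11 (K = 7 - 1*18 = 7 - 18 = -11)
n(Z) = Z*(6 + Z)/2 (n(Z) = (Z*(Z + 6))/2 = (Z*(6 + Z))/2 = Z*(6 + Z)/2)
E(F) = 32 - F (E(F) = -4 + ((1/2)*6*(6 + 6) - F) = -4 + ((1/2)*6*12 - F) = -4 + (36 - F) = 32 - F)
E(K) + ((1559 + U) - 418) = (32 - 1*(-11)) + ((1559 + 328) - 418) = (32 + 11) + (1887 - 418) = 43 + 1469 = 1512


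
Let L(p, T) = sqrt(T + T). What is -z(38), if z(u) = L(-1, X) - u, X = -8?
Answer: 38 - 4*I ≈ 38.0 - 4.0*I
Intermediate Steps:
L(p, T) = sqrt(2)*sqrt(T) (L(p, T) = sqrt(2*T) = sqrt(2)*sqrt(T))
z(u) = -u + 4*I (z(u) = sqrt(2)*sqrt(-8) - u = sqrt(2)*(2*I*sqrt(2)) - u = 4*I - u = -u + 4*I)
-z(38) = -(-1*38 + 4*I) = -(-38 + 4*I) = 38 - 4*I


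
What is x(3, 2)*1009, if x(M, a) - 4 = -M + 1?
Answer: 2018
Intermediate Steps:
x(M, a) = 5 - M (x(M, a) = 4 + (-M + 1) = 4 + (1 - M) = 5 - M)
x(3, 2)*1009 = (5 - 1*3)*1009 = (5 - 3)*1009 = 2*1009 = 2018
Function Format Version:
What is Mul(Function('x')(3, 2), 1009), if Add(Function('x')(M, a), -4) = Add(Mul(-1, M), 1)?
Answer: 2018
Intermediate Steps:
Function('x')(M, a) = Add(5, Mul(-1, M)) (Function('x')(M, a) = Add(4, Add(Mul(-1, M), 1)) = Add(4, Add(1, Mul(-1, M))) = Add(5, Mul(-1, M)))
Mul(Function('x')(3, 2), 1009) = Mul(Add(5, Mul(-1, 3)), 1009) = Mul(Add(5, -3), 1009) = Mul(2, 1009) = 2018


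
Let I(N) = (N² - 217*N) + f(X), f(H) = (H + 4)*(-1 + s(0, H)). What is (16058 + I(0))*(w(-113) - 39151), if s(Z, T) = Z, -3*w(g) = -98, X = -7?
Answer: -1884838655/3 ≈ -6.2828e+8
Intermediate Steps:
w(g) = 98/3 (w(g) = -⅓*(-98) = 98/3)
f(H) = -4 - H (f(H) = (H + 4)*(-1 + 0) = (4 + H)*(-1) = -4 - H)
I(N) = 3 + N² - 217*N (I(N) = (N² - 217*N) + (-4 - 1*(-7)) = (N² - 217*N) + (-4 + 7) = (N² - 217*N) + 3 = 3 + N² - 217*N)
(16058 + I(0))*(w(-113) - 39151) = (16058 + (3 + 0² - 217*0))*(98/3 - 39151) = (16058 + (3 + 0 + 0))*(-117355/3) = (16058 + 3)*(-117355/3) = 16061*(-117355/3) = -1884838655/3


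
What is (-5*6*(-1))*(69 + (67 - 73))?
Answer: 1890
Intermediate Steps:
(-5*6*(-1))*(69 + (67 - 73)) = (-30*(-1))*(69 - 6) = 30*63 = 1890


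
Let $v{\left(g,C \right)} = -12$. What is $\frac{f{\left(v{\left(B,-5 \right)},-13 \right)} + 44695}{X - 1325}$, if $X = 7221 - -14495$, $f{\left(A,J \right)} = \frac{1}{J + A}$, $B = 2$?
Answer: $\frac{372458}{169925} \approx 2.1919$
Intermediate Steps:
$f{\left(A,J \right)} = \frac{1}{A + J}$
$X = 21716$ ($X = 7221 + 14495 = 21716$)
$\frac{f{\left(v{\left(B,-5 \right)},-13 \right)} + 44695}{X - 1325} = \frac{\frac{1}{-12 - 13} + 44695}{21716 - 1325} = \frac{\frac{1}{-25} + 44695}{21716 - 1325} = \frac{- \frac{1}{25} + 44695}{20391} = \frac{1117374}{25} \cdot \frac{1}{20391} = \frac{372458}{169925}$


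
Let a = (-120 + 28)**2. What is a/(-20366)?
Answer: -4232/10183 ≈ -0.41559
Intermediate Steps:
a = 8464 (a = (-92)**2 = 8464)
a/(-20366) = 8464/(-20366) = 8464*(-1/20366) = -4232/10183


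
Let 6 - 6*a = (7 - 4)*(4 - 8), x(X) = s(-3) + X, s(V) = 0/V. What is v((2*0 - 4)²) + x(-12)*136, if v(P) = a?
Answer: -1629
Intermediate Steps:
s(V) = 0
x(X) = X (x(X) = 0 + X = X)
a = 3 (a = 1 - (7 - 4)*(4 - 8)/6 = 1 - (-4)/2 = 1 - ⅙*(-12) = 1 + 2 = 3)
v(P) = 3
v((2*0 - 4)²) + x(-12)*136 = 3 - 12*136 = 3 - 1632 = -1629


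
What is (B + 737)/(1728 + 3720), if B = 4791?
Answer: 691/681 ≈ 1.0147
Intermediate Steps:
(B + 737)/(1728 + 3720) = (4791 + 737)/(1728 + 3720) = 5528/5448 = 5528*(1/5448) = 691/681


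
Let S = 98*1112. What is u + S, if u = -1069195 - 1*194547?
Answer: -1154766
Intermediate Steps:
S = 108976
u = -1263742 (u = -1069195 - 194547 = -1263742)
u + S = -1263742 + 108976 = -1154766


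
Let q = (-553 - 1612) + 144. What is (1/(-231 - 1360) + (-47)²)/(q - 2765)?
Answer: -1757259/3807263 ≈ -0.46155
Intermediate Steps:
q = -2021 (q = -2165 + 144 = -2021)
(1/(-231 - 1360) + (-47)²)/(q - 2765) = (1/(-231 - 1360) + (-47)²)/(-2021 - 2765) = (1/(-1591) + 2209)/(-4786) = (-1/1591 + 2209)*(-1/4786) = (3514518/1591)*(-1/4786) = -1757259/3807263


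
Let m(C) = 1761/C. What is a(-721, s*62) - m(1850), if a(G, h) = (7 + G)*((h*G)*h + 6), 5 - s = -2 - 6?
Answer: 618693114793239/1850 ≈ 3.3443e+11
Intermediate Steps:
s = 13 (s = 5 - (-2 - 6) = 5 - 1*(-8) = 5 + 8 = 13)
a(G, h) = (6 + G*h²)*(7 + G) (a(G, h) = (7 + G)*((G*h)*h + 6) = (7 + G)*(G*h² + 6) = (7 + G)*(6 + G*h²) = (6 + G*h²)*(7 + G))
a(-721, s*62) - m(1850) = (42 + 6*(-721) + (-721)²*(13*62)² + 7*(-721)*(13*62)²) - 1761/1850 = (42 - 4326 + 519841*806² + 7*(-721)*806²) - 1761/1850 = (42 - 4326 + 519841*649636 + 7*(-721)*649636) - 1*1761/1850 = (42 - 4326 + 337707427876 - 3278712892) - 1761/1850 = 334428710700 - 1761/1850 = 618693114793239/1850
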